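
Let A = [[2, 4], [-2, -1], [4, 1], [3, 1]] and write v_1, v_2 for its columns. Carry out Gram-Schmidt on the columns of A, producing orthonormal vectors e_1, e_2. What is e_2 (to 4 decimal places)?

e_2 = (0.9279, 0.0095, -0.3314, -0.1704)

v_1 = (2, -2, 4, 3); ‖v_1‖ = 5.7446, so e_1 = (0.3482, -0.3482, 0.6963, 0.5222).
e_1·v_2 = 0.3482·4 + (-0.3482)·(-1) + 0.6963·1 + 0.5222·1 = 2.9593.
u_2 = v_2 − 2.9593·e_1 = (2.9697, 0.0303, -1.0606, -0.5455).
‖u_2‖ = 3.2004, so e_2 = (0.9279, 0.0095, -0.3314, -0.1704).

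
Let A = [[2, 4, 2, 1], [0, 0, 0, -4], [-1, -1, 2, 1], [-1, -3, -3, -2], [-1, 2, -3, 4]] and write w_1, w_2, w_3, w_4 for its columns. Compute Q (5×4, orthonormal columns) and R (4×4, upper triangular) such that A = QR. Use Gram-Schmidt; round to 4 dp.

w_1 = (2, 0, -1, -1, -1); ‖w_1‖ = 2.6458, so e_1 = (0.7559, 0.0000, -0.3780, -0.3780, -0.3780).
e_1·w_2 = 0.7559·4 + 0.0000·0 + (-0.3780)·(-1) + (-0.3780)·(-3) + (-0.3780)·2 = 3.7796.
u_2 = w_2 − 3.7796·e_1 = (1.1429, 0.0000, 0.4286, -1.5714, 3.4286).
‖u_2‖ = 3.9641, so e_2 = (0.2883, 0.0000, 0.1081, -0.3964, 0.8649).
e_1·w_3 = 0.7559·2 + 0.0000·0 + (-0.3780)·2 + (-0.3780)·(-3) + (-0.3780)·(-3) = 3.0237; e_2·w_3 = 0.2883·2 + 0.0000·0 + 0.1081·2 + (-0.3964)·(-3) + 0.8649·(-3) = -0.6126.
u_3 = w_3 − 3.0237·e_1 + 0.6126·e_2 = (-0.1091, 0.0000, 3.2091, -2.1000, -1.3273).
‖u_3‖ = 4.0598, so e_3 = (-0.0269, 0.0000, 0.7905, -0.5173, -0.3269).
e_1·w_4 = 0.7559·1 + 0.0000·(-4) + (-0.3780)·1 + (-0.3780)·(-2) + (-0.3780)·4 = -0.3780; e_2·w_4 = 0.2883·1 + 0.0000·(-4) + 0.1081·1 + (-0.3964)·(-2) + 0.8649·4 = 4.6488; e_3·w_4 = (-0.0269)·1 + 0.0000·(-4) + 0.7905·1 + (-0.5173)·(-2) + (-0.3269)·4 = 0.4904.
u_4 = w_4 + 0.3780·e_1 − 4.6488·e_2 − 0.4904·e_3 = (-0.0414, -4.0000, -0.0331, -0.0463, -0.0033).
‖u_4‖ = 4.0006, so e_4 = (-0.0103, -0.9998, -0.0083, -0.0116, -0.0008).

Q = [[0.7559, 0.2883, -0.0269, -0.0103], [0.0000, 0.0000, 0.0000, -0.9998], [-0.3780, 0.1081, 0.7905, -0.0083], [-0.3780, -0.3964, -0.5173, -0.0116], [-0.3780, 0.8649, -0.3269, -0.0008]], R = [[2.6458, 3.7796, 3.0237, -0.3780], [0.0000, 3.9641, -0.6126, 4.6488], [0.0000, 0.0000, 4.0598, 0.4904], [0.0000, 0.0000, 0.0000, 4.0006]]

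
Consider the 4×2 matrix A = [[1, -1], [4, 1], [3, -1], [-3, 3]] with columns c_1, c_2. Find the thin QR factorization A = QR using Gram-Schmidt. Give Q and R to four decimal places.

c_1 = (1, 4, 3, -3); ‖c_1‖ = 5.9161, so e_1 = (0.1690, 0.6761, 0.5071, -0.5071).
e_1·c_2 = 0.1690·(-1) + 0.6761·1 + 0.5071·(-1) + (-0.5071)·3 = -1.5213.
u_2 = c_2 + 1.5213·e_1 = (-0.7429, 2.0286, -0.2286, 2.2286).
‖u_2‖ = 3.1122, so e_2 = (-0.2387, 0.6518, -0.0734, 0.7161).

Q = [[0.1690, -0.2387], [0.6761, 0.6518], [0.5071, -0.0734], [-0.5071, 0.7161]], R = [[5.9161, -1.5213], [0.0000, 3.1122]]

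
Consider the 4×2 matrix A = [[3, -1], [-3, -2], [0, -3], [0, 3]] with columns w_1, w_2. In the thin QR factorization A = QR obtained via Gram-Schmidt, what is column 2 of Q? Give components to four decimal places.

w_1 = (3, -3, 0, 0); ‖w_1‖ = 4.2426, so q_1 = (0.7071, -0.7071, 0.0000, 0.0000).
q_1·w_2 = 0.7071·(-1) + (-0.7071)·(-2) + 0.0000·(-3) + 0.0000·3 = 0.7071.
u_2 = w_2 − 0.7071·q_1 = (-1.5000, -1.5000, -3.0000, 3.0000).
‖u_2‖ = 4.7434, so q_2 = (-0.3162, -0.3162, -0.6325, 0.6325).

q_2 = (-0.3162, -0.3162, -0.6325, 0.6325)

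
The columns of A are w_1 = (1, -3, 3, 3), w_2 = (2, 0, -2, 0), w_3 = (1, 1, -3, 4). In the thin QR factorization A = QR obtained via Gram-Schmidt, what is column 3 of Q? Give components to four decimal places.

q_3 = (-0.3260, 0.3713, -0.3260, 0.8060)

w_1 = (1, -3, 3, 3); ‖w_1‖ = 5.2915, so q_1 = (0.1890, -0.5669, 0.5669, 0.5669).
q_1·w_2 = 0.1890·2 + (-0.5669)·0 + 0.5669·(-2) + 0.5669·0 = -0.7559.
u_2 = w_2 + 0.7559·q_1 = (2.1429, -0.4286, -1.5714, 0.4286).
‖u_2‖ = 2.7255, so q_2 = (0.7862, -0.1572, -0.5766, 0.1572).
q_1·w_3 = 0.1890·1 + (-0.5669)·1 + 0.5669·(-3) + 0.5669·4 = 0.1890; q_2·w_3 = 0.7862·1 + (-0.1572)·1 + (-0.5766)·(-3) + 0.1572·4 = 2.9876.
u_3 = w_3 − 0.1890·q_1 − 2.9876·q_2 = (-1.3846, 1.5769, -1.3846, 3.4231).
‖u_3‖ = 4.2472, so q_3 = (-0.3260, 0.3713, -0.3260, 0.8060).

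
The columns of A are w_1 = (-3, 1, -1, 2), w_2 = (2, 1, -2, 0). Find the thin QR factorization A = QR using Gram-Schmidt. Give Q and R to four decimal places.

Q = [[-0.7746, 0.4830], [0.2582, 0.4140], [-0.2582, -0.7591], [0.5164, 0.1380]], R = [[3.8730, -0.7746], [0.0000, 2.8983]]

q_1 = w_1/‖w_1‖ = (-3, 1, -1, 2)/3.8730 = (-0.7746, 0.2582, -0.2582, 0.5164).
r_{12} = q_1·w_2 = -0.7746.
u_2 = w_2 + 0.7746·q_1 = (1.4000, 1.2000, -2.2000, 0.4000).
‖u_2‖ = 2.8983, so q_2 = (0.4830, 0.4140, -0.7591, 0.1380).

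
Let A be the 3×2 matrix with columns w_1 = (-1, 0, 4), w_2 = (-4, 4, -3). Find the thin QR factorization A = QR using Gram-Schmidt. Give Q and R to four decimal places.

w_1 = (-1, 0, 4); ‖w_1‖ = 4.1231, so q_1 = (-0.2425, 0.0000, 0.9701).
q_1·w_2 = (-0.2425)·(-4) + 0.0000·4 + 0.9701·(-3) = -1.9403.
u_2 = w_2 + 1.9403·q_1 = (-4.4706, 4.0000, -1.1176).
‖u_2‖ = 6.1021, so q_2 = (-0.7326, 0.6555, -0.1832).

Q = [[-0.2425, -0.7326], [0.0000, 0.6555], [0.9701, -0.1832]], R = [[4.1231, -1.9403], [0.0000, 6.1021]]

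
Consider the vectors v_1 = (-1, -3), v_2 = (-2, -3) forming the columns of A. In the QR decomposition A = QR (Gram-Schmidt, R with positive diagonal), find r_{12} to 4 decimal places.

r_{12} = 3.4785

q_1 = v_1/‖v_1‖ = (-1, -3)/3.1623 = (-0.3162, -0.9487).
r_{12} = q_1·v_2 = 3.4785.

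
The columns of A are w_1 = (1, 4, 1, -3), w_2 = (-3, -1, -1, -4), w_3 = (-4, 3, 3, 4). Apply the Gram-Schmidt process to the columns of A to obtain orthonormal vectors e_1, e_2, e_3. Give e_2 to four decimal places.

w_1 = (1, 4, 1, -3); ‖w_1‖ = 5.1962, so e_1 = (0.1925, 0.7698, 0.1925, -0.5774).
e_1·w_2 = 0.1925·(-3) + 0.7698·(-1) + 0.1925·(-1) + (-0.5774)·(-4) = 0.7698.
u_2 = w_2 − 0.7698·e_1 = (-3.1481, -1.5926, -1.1481, -3.5556).
‖u_2‖ = 5.1388, so e_2 = (-0.6126, -0.3099, -0.2234, -0.6919).

e_2 = (-0.6126, -0.3099, -0.2234, -0.6919)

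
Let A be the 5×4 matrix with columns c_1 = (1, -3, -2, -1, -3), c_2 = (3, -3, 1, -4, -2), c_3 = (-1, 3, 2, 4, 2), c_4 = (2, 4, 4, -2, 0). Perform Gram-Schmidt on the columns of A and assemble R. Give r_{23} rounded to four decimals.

r_{23} = -2.1160

q_1 = c_1/‖c_1‖ = (1, -3, -2, -1, -3)/4.8990 = (0.2041, -0.6124, -0.4082, -0.2041, -0.6124).
r_{12} = q_1·c_2 = 4.0825.
u_2 = c_2 − 4.0825·q_1 = (2.1667, -0.5000, 2.6667, -3.1667, 0.5000).
‖u_2‖ = 4.7258, so q_2 = (0.4585, -0.1058, 0.5643, -0.6701, 0.1058).
r_{23} = q_2·c_3 = -2.1160.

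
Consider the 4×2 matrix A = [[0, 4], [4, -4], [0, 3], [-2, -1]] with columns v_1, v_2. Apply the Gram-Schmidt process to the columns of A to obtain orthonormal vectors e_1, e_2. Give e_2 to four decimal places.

e_2 = (0.7049, -0.2115, 0.5287, -0.4229)

e_1 = v_1/‖v_1‖ = (0, 4, 0, -2)/4.4721 = (0.0000, 0.8944, 0.0000, -0.4472).
r_{12} = e_1·v_2 = -3.1305.
u_2 = v_2 + 3.1305·e_1 = (4.0000, -1.2000, 3.0000, -2.4000).
‖u_2‖ = 5.6745, so e_2 = (0.7049, -0.2115, 0.5287, -0.4229).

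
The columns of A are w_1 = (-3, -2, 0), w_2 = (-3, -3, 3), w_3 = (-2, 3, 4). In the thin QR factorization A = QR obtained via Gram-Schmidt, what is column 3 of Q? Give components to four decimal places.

e_3 = (-0.5345, 0.8018, 0.2673)

w_1 = (-3, -2, 0); ‖w_1‖ = 3.6056, so e_1 = (-0.8321, -0.5547, 0.0000).
e_1·w_2 = (-0.8321)·(-3) + (-0.5547)·(-3) + 0.0000·3 = 4.1603.
u_2 = w_2 − 4.1603·e_1 = (0.4615, -0.6923, 3.0000).
‖u_2‖ = 3.1132, so e_2 = (0.1482, -0.2224, 0.9636).
e_1·w_3 = (-0.8321)·(-2) + (-0.5547)·3 + 0.0000·4 = 0.0000; e_2·w_3 = 0.1482·(-2) + (-0.2224)·3 + 0.9636·4 = 2.8909.
u_3 = w_3 + 0.0000·e_1 − 2.8909·e_2 = (-2.4286, 3.6429, 1.2143).
‖u_3‖ = 4.5434, so e_3 = (-0.5345, 0.8018, 0.2673).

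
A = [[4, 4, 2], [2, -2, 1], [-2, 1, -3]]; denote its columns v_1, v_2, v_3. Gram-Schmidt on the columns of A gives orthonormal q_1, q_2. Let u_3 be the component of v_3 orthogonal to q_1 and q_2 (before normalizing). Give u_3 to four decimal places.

v_1 = (4, 2, -2); ‖v_1‖ = 4.8990, so q_1 = (0.8165, 0.4082, -0.4082).
q_1·v_2 = 0.8165·4 + 0.4082·(-2) + (-0.4082)·1 = 2.0412.
u_2 = v_2 − 2.0412·q_1 = (2.3333, -2.8333, 1.8333).
‖u_2‖ = 4.1028, so q_2 = (0.5687, -0.6906, 0.4468).
q_1·v_3 = 0.8165·2 + 0.4082·1 + (-0.4082)·(-3) = 3.2660; q_2·v_3 = 0.5687·2 + (-0.6906)·1 + 0.4468·(-3) = -0.8937.
u_3 = v_3 − 3.2660·q_1 + 0.8937·q_2 = (-0.1584, -0.9505, -1.2673).

u_3 = (-0.1584, -0.9505, -1.2673)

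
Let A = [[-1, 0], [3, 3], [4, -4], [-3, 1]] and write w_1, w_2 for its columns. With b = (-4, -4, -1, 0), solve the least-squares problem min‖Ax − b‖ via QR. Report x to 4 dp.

x = (-0.4840, -0.4938)

w_1 = (-1, 3, 4, -3); ‖w_1‖ = 5.9161, so e_1 = (-0.1690, 0.5071, 0.6761, -0.5071).
e_1·w_2 = (-0.1690)·0 + 0.5071·3 + 0.6761·(-4) + (-0.5071)·1 = -1.6903.
u_2 = w_2 + 1.6903·e_1 = (-0.2857, 3.8571, -2.8571, 0.1429).
‖u_2‖ = 4.8107, so e_2 = (-0.0594, 0.8018, -0.5939, 0.0297).
Qᵀb = (-2.0284, -2.3757).
Back-substitute: x_2 = -2.3757/4.8107 = -0.4938.
x_1 = (-2.0284 + 1.6903·(-0.4938))/5.9161 = -0.4840.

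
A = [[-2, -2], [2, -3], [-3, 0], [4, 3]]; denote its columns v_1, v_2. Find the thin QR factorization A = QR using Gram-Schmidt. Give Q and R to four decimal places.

v_1 = (-2, 2, -3, 4); ‖v_1‖ = 5.7446, so q_1 = (-0.3482, 0.3482, -0.5222, 0.6963).
q_1·v_2 = (-0.3482)·(-2) + 0.3482·(-3) + (-0.5222)·0 + 0.6963·3 = 1.7408.
u_2 = v_2 − 1.7408·q_1 = (-1.3939, -3.6061, 0.9091, 1.7879).
‖u_2‖ = 4.3554, so q_2 = (-0.3200, -0.8279, 0.2087, 0.4105).

Q = [[-0.3482, -0.3200], [0.3482, -0.8279], [-0.5222, 0.2087], [0.6963, 0.4105]], R = [[5.7446, 1.7408], [0.0000, 4.3554]]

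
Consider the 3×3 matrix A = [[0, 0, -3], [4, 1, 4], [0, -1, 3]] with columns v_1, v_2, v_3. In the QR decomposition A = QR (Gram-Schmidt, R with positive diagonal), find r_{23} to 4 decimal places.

r_{23} = -3.0000

e_1 = v_1/‖v_1‖ = (0, 4, 0)/4.0000 = (0.0000, 1.0000, 0.0000).
r_{12} = e_1·v_2 = 1.0000.
u_2 = v_2 − 1.0000·e_1 = (0.0000, 0.0000, -1.0000).
‖u_2‖ = 1.0000, so e_2 = (0.0000, 0.0000, -1.0000).
r_{23} = e_2·v_3 = -3.0000.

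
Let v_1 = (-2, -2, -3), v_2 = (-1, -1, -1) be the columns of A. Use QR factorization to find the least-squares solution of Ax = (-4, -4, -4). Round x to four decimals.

v_1 = (-2, -2, -3); ‖v_1‖ = 4.1231, so e_1 = (-0.4851, -0.4851, -0.7276).
e_1·v_2 = (-0.4851)·(-1) + (-0.4851)·(-1) + (-0.7276)·(-1) = 1.6977.
u_2 = v_2 − 1.6977·e_1 = (-0.1765, -0.1765, 0.2353).
‖u_2‖ = 0.3430, so e_2 = (-0.5145, -0.5145, 0.6860).
Qᵀb = (6.7910, 1.3720).
Back-substitute: x_2 = 1.3720/0.3430 = 4.0000.
x_1 = (6.7910 − 1.6977·4.0000)/4.1231 = 0.0000.

x = (0.0000, 4.0000)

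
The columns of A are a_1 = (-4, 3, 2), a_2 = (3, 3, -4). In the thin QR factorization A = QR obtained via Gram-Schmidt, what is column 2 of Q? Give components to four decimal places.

q_1 = a_1/‖a_1‖ = (-4, 3, 2)/5.3852 = (-0.7428, 0.5571, 0.3714).
r_{12} = q_1·a_2 = -2.0426.
u_2 = a_2 + 2.0426·q_1 = (1.4828, 4.1379, -3.2414).
‖u_2‖ = 5.4615, so q_2 = (0.2715, 0.7577, -0.5935).

q_2 = (0.2715, 0.7577, -0.5935)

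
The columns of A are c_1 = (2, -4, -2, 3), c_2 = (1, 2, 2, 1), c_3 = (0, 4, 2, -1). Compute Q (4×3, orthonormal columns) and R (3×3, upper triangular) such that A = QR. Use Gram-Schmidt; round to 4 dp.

Q = [[0.3482, 0.4881, 0.4905], [-0.6963, 0.3946, 0.5093], [-0.3482, 0.5400, -0.6980], [0.5222, 0.5608, -0.1132]], R = [[5.7446, -1.2185, -4.0038], [0.0000, 2.9181, 2.0977], [0.0000, 0.0000, 0.7546]]

c_1 = (2, -4, -2, 3); ‖c_1‖ = 5.7446, so e_1 = (0.3482, -0.6963, -0.3482, 0.5222).
e_1·c_2 = 0.3482·1 + (-0.6963)·2 + (-0.3482)·2 + 0.5222·1 = -1.2185.
u_2 = c_2 + 1.2185·e_1 = (1.4242, 1.1515, 1.5758, 1.6364).
‖u_2‖ = 2.9181, so e_2 = (0.4881, 0.3946, 0.5400, 0.5608).
e_1·c_3 = 0.3482·0 + (-0.6963)·4 + (-0.3482)·2 + 0.5222·(-1) = -4.0038; e_2·c_3 = 0.4881·0 + 0.3946·4 + 0.5400·2 + 0.5608·(-1) = 2.0977.
u_3 = c_3 + 4.0038·e_1 − 2.0977·e_2 = (0.3701, 0.3843, -0.5267, -0.0854).
‖u_3‖ = 0.7546, so e_3 = (0.4905, 0.5093, -0.6980, -0.1132).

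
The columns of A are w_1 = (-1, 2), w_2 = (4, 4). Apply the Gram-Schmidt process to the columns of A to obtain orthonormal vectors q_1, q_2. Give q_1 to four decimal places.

q_1 = (-0.4472, 0.8944)

q_1 = w_1/‖w_1‖ = (-1, 2)/2.2361 = (-0.4472, 0.8944).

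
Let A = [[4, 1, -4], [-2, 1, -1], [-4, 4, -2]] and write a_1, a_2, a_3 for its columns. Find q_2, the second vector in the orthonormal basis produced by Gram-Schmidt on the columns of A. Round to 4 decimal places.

q_1 = a_1/‖a_1‖ = (4, -2, -4)/6.0000 = (0.6667, -0.3333, -0.6667).
r_{12} = q_1·a_2 = -2.3333.
u_2 = a_2 + 2.3333·q_1 = (2.5556, 0.2222, 2.4444).
‖u_2‖ = 3.5434, so q_2 = (0.7212, 0.0627, 0.6899).

q_2 = (0.7212, 0.0627, 0.6899)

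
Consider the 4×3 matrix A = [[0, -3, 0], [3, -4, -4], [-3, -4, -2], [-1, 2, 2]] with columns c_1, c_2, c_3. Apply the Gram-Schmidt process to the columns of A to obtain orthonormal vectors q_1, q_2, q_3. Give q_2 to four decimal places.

c_1 = (0, 3, -3, -1); ‖c_1‖ = 4.3589, so q_1 = (0.0000, 0.6882, -0.6882, -0.2294).
q_1·c_2 = 0.0000·(-3) + 0.6882·(-4) + (-0.6882)·(-4) + (-0.2294)·2 = -0.4588.
u_2 = c_2 + 0.4588·q_1 = (-3.0000, -3.6842, -4.3158, 1.8947).
‖u_2‖ = 6.6925, so q_2 = (-0.4483, -0.5505, -0.6449, 0.2831).

q_2 = (-0.4483, -0.5505, -0.6449, 0.2831)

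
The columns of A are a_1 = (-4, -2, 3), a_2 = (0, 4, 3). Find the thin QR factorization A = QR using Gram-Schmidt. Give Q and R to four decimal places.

e_1 = a_1/‖a_1‖ = (-4, -2, 3)/5.3852 = (-0.7428, -0.3714, 0.5571).
r_{12} = e_1·a_2 = 0.1857.
u_2 = a_2 − 0.1857·e_1 = (0.1379, 4.0690, 2.8966).
‖u_2‖ = 4.9966, so e_2 = (0.0276, 0.8144, 0.5797).

Q = [[-0.7428, 0.0276], [-0.3714, 0.8144], [0.5571, 0.5797]], R = [[5.3852, 0.1857], [0.0000, 4.9966]]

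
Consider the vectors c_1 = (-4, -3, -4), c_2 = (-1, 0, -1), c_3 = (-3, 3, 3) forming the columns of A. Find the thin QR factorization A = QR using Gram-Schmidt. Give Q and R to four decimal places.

Q = [[-0.6247, -0.3313, -0.7071], [-0.4685, 0.8835, 0.0000], [-0.6247, -0.3313, 0.7071]], R = [[6.4031, 1.2494, -1.4056], [0.0000, 0.6626, 2.6504], [0.0000, 0.0000, 4.2426]]

q_1 = c_1/‖c_1‖ = (-4, -3, -4)/6.4031 = (-0.6247, -0.4685, -0.6247).
r_{12} = q_1·c_2 = 1.2494.
u_2 = c_2 − 1.2494·q_1 = (-0.2195, 0.5854, -0.2195).
‖u_2‖ = 0.6626, so q_2 = (-0.3313, 0.8835, -0.3313).
r_{13} = q_1·c_3 = -1.4056; r_{23} = q_2·c_3 = 2.6504.
u_3 = c_3 + 1.4056·q_1 − 2.6504·q_2 = (-3.0000, 0.0000, 3.0000).
‖u_3‖ = 4.2426, so q_3 = (-0.7071, 0.0000, 0.7071).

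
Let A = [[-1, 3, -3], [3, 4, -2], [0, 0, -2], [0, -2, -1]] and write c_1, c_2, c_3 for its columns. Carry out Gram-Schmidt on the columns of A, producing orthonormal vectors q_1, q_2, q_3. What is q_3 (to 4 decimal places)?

q_3 = (-0.3200, -0.1067, -0.6369, -0.6933)

c_1 = (-1, 3, 0, 0); ‖c_1‖ = 3.1623, so q_1 = (-0.3162, 0.9487, 0.0000, 0.0000).
q_1·c_2 = (-0.3162)·3 + 0.9487·4 + 0.0000·0 + 0.0000·(-2) = 2.8460.
u_2 = c_2 − 2.8460·q_1 = (3.9000, 1.3000, 0.0000, -2.0000).
‖u_2‖ = 4.5717, so q_2 = (0.8531, 0.2844, 0.0000, -0.4375).
q_1·c_3 = (-0.3162)·(-3) + 0.9487·(-2) + 0.0000·(-2) + 0.0000·(-1) = -0.9487; q_2·c_3 = 0.8531·(-3) + 0.2844·(-2) + 0.0000·(-2) + (-0.4375)·(-1) = -2.6905.
u_3 = c_3 + 0.9487·q_1 + 2.6905·q_2 = (-1.0048, -0.3349, -2.0000, -2.1770).
‖u_3‖ = 3.1403, so q_3 = (-0.3200, -0.1067, -0.6369, -0.6933).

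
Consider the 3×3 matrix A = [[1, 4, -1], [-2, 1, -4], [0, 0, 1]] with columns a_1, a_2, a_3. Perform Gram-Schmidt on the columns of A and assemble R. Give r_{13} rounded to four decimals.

e_1 = a_1/‖a_1‖ = (1, -2, 0)/2.2361 = (0.4472, -0.8944, 0.0000).
r_{13} = e_1·a_3 = 3.1305.

r_{13} = 3.1305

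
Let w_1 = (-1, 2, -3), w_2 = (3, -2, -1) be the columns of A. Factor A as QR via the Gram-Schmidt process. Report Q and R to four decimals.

e_1 = w_1/‖w_1‖ = (-1, 2, -3)/3.7417 = (-0.2673, 0.5345, -0.8018).
r_{12} = e_1·w_2 = -1.0690.
u_2 = w_2 + 1.0690·e_1 = (2.7143, -1.4286, -1.8571).
‖u_2‖ = 3.5857, so e_2 = (0.7570, -0.3984, -0.5179).

Q = [[-0.2673, 0.7570], [0.5345, -0.3984], [-0.8018, -0.5179]], R = [[3.7417, -1.0690], [0.0000, 3.5857]]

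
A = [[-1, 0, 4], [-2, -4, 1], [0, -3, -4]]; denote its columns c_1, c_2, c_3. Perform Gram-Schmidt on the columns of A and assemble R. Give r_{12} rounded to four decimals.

c_1 = (-1, -2, 0); ‖c_1‖ = 2.2361, so q_1 = (-0.4472, -0.8944, 0.0000).
r_{12} = q_1·c_2 = 3.5777.

r_{12} = 3.5777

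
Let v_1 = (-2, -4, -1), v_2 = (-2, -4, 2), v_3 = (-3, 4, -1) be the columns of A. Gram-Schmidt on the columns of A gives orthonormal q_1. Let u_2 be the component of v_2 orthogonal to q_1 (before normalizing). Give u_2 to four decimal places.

u_2 = (-0.2857, -0.5714, 2.8571)

q_1 = v_1/‖v_1‖ = (-2, -4, -1)/4.5826 = (-0.4364, -0.8729, -0.2182).
r_{12} = q_1·v_2 = 3.9279.
u_2 = v_2 − 3.9279·q_1 = (-0.2857, -0.5714, 2.8571).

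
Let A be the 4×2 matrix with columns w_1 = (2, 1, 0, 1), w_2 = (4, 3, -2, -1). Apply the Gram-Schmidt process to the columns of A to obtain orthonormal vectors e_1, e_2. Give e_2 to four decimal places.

e_2 = (0.1826, 0.3651, -0.5477, -0.7303)

w_1 = (2, 1, 0, 1); ‖w_1‖ = 2.4495, so e_1 = (0.8165, 0.4082, 0.0000, 0.4082).
e_1·w_2 = 0.8165·4 + 0.4082·3 + 0.0000·(-2) + 0.4082·(-1) = 4.0825.
u_2 = w_2 − 4.0825·e_1 = (0.6667, 1.3333, -2.0000, -2.6667).
‖u_2‖ = 3.6515, so e_2 = (0.1826, 0.3651, -0.5477, -0.7303).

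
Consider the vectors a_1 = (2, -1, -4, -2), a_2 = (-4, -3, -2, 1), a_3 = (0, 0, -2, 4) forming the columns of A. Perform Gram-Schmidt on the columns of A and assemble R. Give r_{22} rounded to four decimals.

a_1 = (2, -1, -4, -2); ‖a_1‖ = 5.0000, so q_1 = (0.4000, -0.2000, -0.8000, -0.4000).
q_1·a_2 = 0.4000·(-4) + (-0.2000)·(-3) + (-0.8000)·(-2) + (-0.4000)·1 = 0.2000.
u_2 = a_2 − 0.2000·q_1 = (-4.0800, -2.9600, -1.8400, 1.0800).
r_{22} = ‖u_2‖ = 5.4736.

r_{22} = 5.4736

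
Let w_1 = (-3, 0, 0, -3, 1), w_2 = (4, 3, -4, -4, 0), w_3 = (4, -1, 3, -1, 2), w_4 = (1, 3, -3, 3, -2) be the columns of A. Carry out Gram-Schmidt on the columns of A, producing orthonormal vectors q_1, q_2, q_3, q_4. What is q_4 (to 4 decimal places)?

w_1 = (-3, 0, 0, -3, 1); ‖w_1‖ = 4.3589, so q_1 = (-0.6882, 0.0000, 0.0000, -0.6882, 0.2294).
q_1·w_2 = (-0.6882)·4 + 0.0000·3 + 0.0000·(-4) + (-0.6882)·(-4) + 0.2294·0 = 0.0000.
u_2 = w_2 + 0.0000·q_1 = (4.0000, 3.0000, -4.0000, -4.0000, 0.0000).
‖u_2‖ = 7.5498, so q_2 = (0.5298, 0.3974, -0.5298, -0.5298, 0.0000).
q_1·w_3 = (-0.6882)·4 + 0.0000·(-1) + 0.0000·3 + (-0.6882)·(-1) + 0.2294·2 = -1.6059; q_2·w_3 = 0.5298·4 + 0.3974·(-1) + (-0.5298)·3 + (-0.5298)·(-1) + 0.0000·2 = 0.6623.
u_3 = w_3 + 1.6059·q_1 − 0.6623·q_2 = (2.5439, -1.2632, 3.3509, -1.7544, 2.3684).
‖u_3‖ = 5.2898, so q_3 = (0.4809, -0.2388, 0.6335, -0.3317, 0.4477).
q_1·w_4 = (-0.6882)·1 + 0.0000·3 + 0.0000·(-3) + (-0.6882)·3 + 0.2294·(-2) = -3.2118; q_2·w_4 = 0.5298·1 + 0.3974·3 + (-0.5298)·(-3) + (-0.5298)·3 + 0.0000·(-2) = 1.7219; q_3·w_4 = 0.4809·1 + (-0.2388)·3 + 0.6335·(-3) + (-0.3317)·3 + 0.4477·(-2) = -4.0263.
u_4 = w_4 + 3.2118·q_1 − 1.7219·q_2 + 4.0263·q_3 = (-0.1866, 1.3544, 0.4627, 0.3664, 0.5395).
‖u_4‖ = 1.5839, so q_4 = (-0.1178, 0.8551, 0.2922, 0.2314, 0.3406).

q_4 = (-0.1178, 0.8551, 0.2922, 0.2314, 0.3406)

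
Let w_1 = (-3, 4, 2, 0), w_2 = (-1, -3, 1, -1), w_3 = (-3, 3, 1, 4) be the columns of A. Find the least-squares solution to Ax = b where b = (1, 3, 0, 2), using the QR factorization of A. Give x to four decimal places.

w_1 = (-3, 4, 2, 0); ‖w_1‖ = 5.3852, so e_1 = (-0.5571, 0.7428, 0.3714, 0.0000).
e_1·w_2 = (-0.5571)·(-1) + 0.7428·(-3) + 0.3714·1 + 0.0000·(-1) = -1.2999.
u_2 = w_2 + 1.2999·e_1 = (-1.7241, -2.0345, 1.4828, -1.0000).
‖u_2‖ = 3.2110, so e_2 = (-0.5370, -0.6336, 0.4618, -0.3114).
e_1·w_3 = (-0.5571)·(-3) + 0.7428·3 + 0.3714·1 + 0.0000·4 = 4.2710; e_2·w_3 = (-0.5370)·(-3) + (-0.6336)·3 + 0.4618·1 + (-0.3114)·4 = -1.0739.
u_3 = w_3 − 4.2710·e_1 + 1.0739·e_2 = (-1.1973, -0.8528, -0.0903, 3.6656).
‖u_3‖ = 3.9504, so e_3 = (-0.3031, -0.2159, -0.0229, 0.9279).
Qᵀb = (1.6713, -3.0606, 0.9050).
Back-substitute: x_3 = 0.9050/3.9504 = 0.2291.
x_2 = (-3.0606 + 1.0739·0.2291)/3.2110 = -0.8766.
x_1 = (1.6713 + 1.2999·(-0.8766) − 4.2710·0.2291)/5.3852 = -0.0829.

x = (-0.0829, -0.8766, 0.2291)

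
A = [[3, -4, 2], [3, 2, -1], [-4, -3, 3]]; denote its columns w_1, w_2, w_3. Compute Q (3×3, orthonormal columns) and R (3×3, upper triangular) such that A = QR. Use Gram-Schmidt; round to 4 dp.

Q = [[0.5145, -0.8569, -0.0324], [0.5145, 0.2782, 0.8111], [-0.6860, -0.4340, 0.5840]], R = [[5.8310, 1.0290, -1.5435], [0.0000, 5.2859, -3.2940], [0.0000, 0.0000, 0.8760]]

e_1 = w_1/‖w_1‖ = (3, 3, -4)/5.8310 = (0.5145, 0.5145, -0.6860).
r_{12} = e_1·w_2 = 1.0290.
u_2 = w_2 − 1.0290·e_1 = (-4.5294, 1.4706, -2.2941).
‖u_2‖ = 5.2859, so e_2 = (-0.8569, 0.2782, -0.4340).
r_{13} = e_1·w_3 = -1.5435; r_{23} = e_2·w_3 = -3.2940.
u_3 = w_3 + 1.5435·e_1 + 3.2940·e_2 = (-0.0284, 0.7105, 0.5116).
‖u_3‖ = 0.8760, so e_3 = (-0.0324, 0.8111, 0.5840).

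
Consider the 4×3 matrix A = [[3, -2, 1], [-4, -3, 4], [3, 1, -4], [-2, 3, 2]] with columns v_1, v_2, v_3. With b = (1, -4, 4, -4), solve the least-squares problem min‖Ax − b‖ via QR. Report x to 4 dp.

x = (0.3706, -0.4331, -0.9041)

e_1 = v_1/‖v_1‖ = (3, -4, 3, -2)/6.1644 = (0.4867, -0.6489, 0.4867, -0.3244).
r_{12} = e_1·v_2 = 0.4867.
u_2 = v_2 − 0.4867·e_1 = (-2.2368, -2.6842, 0.7632, 3.1579).
‖u_2‖ = 4.7711, so e_2 = (-0.4688, -0.5626, 0.1600, 0.6619).
r_{13} = e_1·v_3 = -4.7044; r_{23} = e_2·v_3 = -2.0353.
u_3 = v_3 + 4.7044·e_1 + 2.0353·e_2 = (2.3353, -0.1977, -1.3850, 1.8208).
‖u_3‖ = 3.2751, so e_3 = (0.7130, -0.0604, -0.4229, 0.5560).
Qᵀb = (6.3266, -0.2261, -2.9609).
Back-substitute: x_3 = -2.9609/3.2751 = -0.9041.
x_2 = (-0.2261 + 2.0353·(-0.9041))/4.7711 = -0.4331.
x_1 = (6.3266 − 0.4867·(-0.4331) + 4.7044·(-0.9041))/6.1644 = 0.3706.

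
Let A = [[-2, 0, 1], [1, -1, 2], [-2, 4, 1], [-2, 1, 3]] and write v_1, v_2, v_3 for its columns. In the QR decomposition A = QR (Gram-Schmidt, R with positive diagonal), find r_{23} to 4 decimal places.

r_{23} = -0.6001

q_1 = v_1/‖v_1‖ = (-2, 1, -2, -2)/3.6056 = (-0.5547, 0.2774, -0.5547, -0.5547).
r_{12} = q_1·v_2 = -3.0509.
u_2 = v_2 + 3.0509·q_1 = (-1.6923, -0.1538, 2.3077, -0.6923).
‖u_2‖ = 2.9483, so q_2 = (-0.5740, -0.0522, 0.7827, -0.2348).
r_{23} = q_2·v_3 = -0.6001.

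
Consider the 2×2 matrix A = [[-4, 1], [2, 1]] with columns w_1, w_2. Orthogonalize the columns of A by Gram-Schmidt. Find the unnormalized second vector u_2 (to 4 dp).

w_1 = (-4, 2); ‖w_1‖ = 4.4721, so q_1 = (-0.8944, 0.4472).
q_1·w_2 = (-0.8944)·1 + 0.4472·1 = -0.4472.
u_2 = w_2 + 0.4472·q_1 = (0.6000, 1.2000).

u_2 = (0.6000, 1.2000)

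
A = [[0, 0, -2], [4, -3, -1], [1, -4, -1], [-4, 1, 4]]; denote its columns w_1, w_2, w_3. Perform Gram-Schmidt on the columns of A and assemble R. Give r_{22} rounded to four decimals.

r_{22} = 3.7254

w_1 = (0, 4, 1, -4); ‖w_1‖ = 5.7446, so q_1 = (0.0000, 0.6963, 0.1741, -0.6963).
q_1·w_2 = 0.0000·0 + 0.6963·(-3) + 0.1741·(-4) + (-0.6963)·1 = -3.4816.
u_2 = w_2 + 3.4816·q_1 = (0.0000, -0.5758, -3.3939, -1.4242).
r_{22} = ‖u_2‖ = 3.7254.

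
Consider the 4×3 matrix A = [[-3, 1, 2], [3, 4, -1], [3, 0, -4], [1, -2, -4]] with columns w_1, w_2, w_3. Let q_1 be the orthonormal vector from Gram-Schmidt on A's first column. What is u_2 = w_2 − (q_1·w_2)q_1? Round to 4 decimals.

w_1 = (-3, 3, 3, 1); ‖w_1‖ = 5.2915, so q_1 = (-0.5669, 0.5669, 0.5669, 0.1890).
q_1·w_2 = (-0.5669)·1 + 0.5669·4 + 0.5669·0 + 0.1890·(-2) = 1.3229.
u_2 = w_2 − 1.3229·q_1 = (1.7500, 3.2500, -0.7500, -2.2500).

u_2 = (1.7500, 3.2500, -0.7500, -2.2500)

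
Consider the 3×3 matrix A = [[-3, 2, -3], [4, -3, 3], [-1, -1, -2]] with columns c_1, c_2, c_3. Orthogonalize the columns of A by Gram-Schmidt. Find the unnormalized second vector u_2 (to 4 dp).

c_1 = (-3, 4, -1); ‖c_1‖ = 5.0990, so q_1 = (-0.5883, 0.7845, -0.1961).
q_1·c_2 = (-0.5883)·2 + 0.7845·(-3) + (-0.1961)·(-1) = -3.3340.
u_2 = c_2 + 3.3340·q_1 = (0.0385, -0.3846, -1.6538).

u_2 = (0.0385, -0.3846, -1.6538)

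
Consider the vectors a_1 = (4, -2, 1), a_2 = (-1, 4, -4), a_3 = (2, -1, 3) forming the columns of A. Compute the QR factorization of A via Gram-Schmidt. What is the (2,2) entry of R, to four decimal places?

r_{22} = 4.5617

a_1 = (4, -2, 1); ‖a_1‖ = 4.5826, so q_1 = (0.8729, -0.4364, 0.2182).
q_1·a_2 = 0.8729·(-1) + (-0.4364)·4 + 0.2182·(-4) = -3.4915.
u_2 = a_2 + 3.4915·q_1 = (2.0476, 2.4762, -3.2381).
r_{22} = ‖u_2‖ = 4.5617.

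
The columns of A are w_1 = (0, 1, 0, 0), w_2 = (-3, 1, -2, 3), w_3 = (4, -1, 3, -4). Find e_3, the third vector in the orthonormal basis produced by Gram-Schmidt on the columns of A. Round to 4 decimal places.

e_3 = (-0.3015, 0.0000, 0.9045, 0.3015)

e_1 = w_1/‖w_1‖ = (0, 1, 0, 0)/1.0000 = (0.0000, 1.0000, 0.0000, 0.0000).
r_{12} = e_1·w_2 = 1.0000.
u_2 = w_2 − 1.0000·e_1 = (-3.0000, 0.0000, -2.0000, 3.0000).
‖u_2‖ = 4.6904, so e_2 = (-0.6396, 0.0000, -0.4264, 0.6396).
r_{13} = e_1·w_3 = -1.0000; r_{23} = e_2·w_3 = -6.3960.
u_3 = w_3 + 1.0000·e_1 + 6.3960·e_2 = (-0.0909, 0.0000, 0.2727, 0.0909).
‖u_3‖ = 0.3015, so e_3 = (-0.3015, 0.0000, 0.9045, 0.3015).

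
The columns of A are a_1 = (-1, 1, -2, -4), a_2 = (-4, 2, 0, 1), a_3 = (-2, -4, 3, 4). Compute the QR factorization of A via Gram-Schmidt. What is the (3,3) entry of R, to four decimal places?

a_1 = (-1, 1, -2, -4); ‖a_1‖ = 4.6904, so q_1 = (-0.2132, 0.2132, -0.4264, -0.8528).
q_1·a_2 = (-0.2132)·(-4) + 0.2132·2 + (-0.4264)·0 + (-0.8528)·1 = 0.4264.
u_2 = a_2 − 0.4264·q_1 = (-3.9091, 1.9091, 0.1818, 1.3636).
‖u_2‖ = 4.5627, so q_2 = (-0.8568, 0.4184, 0.0398, 0.2989).
q_1·a_3 = (-0.2132)·(-2) + 0.2132·(-4) + (-0.4264)·3 + (-0.8528)·4 = -5.1168; q_2·a_3 = (-0.8568)·(-2) + 0.4184·(-4) + 0.0398·3 + 0.2989·4 = 1.3549.
u_3 = a_3 + 5.1168·q_1 − 1.3549·q_2 = (-1.9301, -3.4760, 0.7642, -0.7686).
r_{33} = ‖u_3‖ = 4.1210.

r_{33} = 4.1210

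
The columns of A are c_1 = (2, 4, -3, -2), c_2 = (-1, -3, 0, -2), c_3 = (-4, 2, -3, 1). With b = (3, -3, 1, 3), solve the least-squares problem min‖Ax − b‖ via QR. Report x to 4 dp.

x = (-0.4915, -0.5091, -0.5532)

c_1 = (2, 4, -3, -2); ‖c_1‖ = 5.7446, so q_1 = (0.3482, 0.6963, -0.5222, -0.3482).
q_1·c_2 = 0.3482·(-1) + 0.6963·(-3) + (-0.5222)·0 + (-0.3482)·(-2) = -1.7408.
u_2 = c_2 + 1.7408·q_1 = (-0.3939, -1.7879, -0.9091, -2.6061).
‖u_2‖ = 3.3121, so q_2 = (-0.1189, -0.5398, -0.2745, -0.7868).
q_1·c_3 = 0.3482·(-4) + 0.6963·2 + (-0.5222)·(-3) + (-0.3482)·1 = 1.2185; q_2·c_3 = (-0.1189)·(-4) + (-0.5398)·2 + (-0.2745)·(-3) + (-0.7868)·1 = -0.5673.
u_3 = c_3 − 1.2185·q_1 + 0.5673·q_2 = (-4.4917, 0.8453, -2.5193, 0.9779).
‖u_3‖ = 5.3097, so q_3 = (-0.8459, 0.1592, -0.4745, 0.1842).
Qᵀb = (-2.6112, -1.3724, -2.9374).
Back-substitute: x_3 = -2.9374/5.3097 = -0.5532.
x_2 = (-1.3724 + 0.5673·(-0.5532))/3.3121 = -0.5091.
x_1 = (-2.6112 + 1.7408·(-0.5091) − 1.2185·(-0.5532))/5.7446 = -0.4915.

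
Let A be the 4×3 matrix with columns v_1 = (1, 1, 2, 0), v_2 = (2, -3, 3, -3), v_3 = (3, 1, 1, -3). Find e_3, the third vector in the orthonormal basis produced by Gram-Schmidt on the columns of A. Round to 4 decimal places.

v_1 = (1, 1, 2, 0); ‖v_1‖ = 2.4495, so e_1 = (0.4082, 0.4082, 0.8165, 0.0000).
e_1·v_2 = 0.4082·2 + 0.4082·(-3) + 0.8165·3 + 0.0000·(-3) = 2.0412.
u_2 = v_2 − 2.0412·e_1 = (1.1667, -3.8333, 1.3333, -3.0000).
‖u_2‖ = 5.1801, so e_2 = (0.2252, -0.7400, 0.2574, -0.5791).
e_1·v_3 = 0.4082·3 + 0.4082·1 + 0.8165·1 + 0.0000·(-3) = 2.4495; e_2·v_3 = 0.2252·3 + (-0.7400)·1 + 0.2574·1 + (-0.5791)·(-3) = 1.9305.
u_3 = v_3 − 2.4495·e_1 − 1.9305·e_2 = (1.5652, 1.4286, -1.4969, -1.8820).
‖u_3‖ = 3.2052, so e_3 = (0.4883, 0.4457, -0.4670, -0.5872).

e_3 = (0.4883, 0.4457, -0.4670, -0.5872)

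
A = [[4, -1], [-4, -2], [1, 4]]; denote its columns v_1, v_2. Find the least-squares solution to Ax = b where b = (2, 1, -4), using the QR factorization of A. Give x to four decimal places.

q_1 = v_1/‖v_1‖ = (4, -4, 1)/5.7446 = (0.6963, -0.6963, 0.1741).
r_{12} = q_1·v_2 = 1.3926.
u_2 = v_2 − 1.3926·q_1 = (-1.9697, -1.0303, 3.7576).
‖u_2‖ = 4.3658, so q_2 = (-0.4512, -0.2360, 0.8607).
Qᵀb = (0.0000, -4.5810).
Back-substitute: x_2 = -4.5810/4.3658 = -1.0493.
x_1 = (0.0000 − 1.3926·(-1.0493))/5.7446 = 0.2544.

x = (0.2544, -1.0493)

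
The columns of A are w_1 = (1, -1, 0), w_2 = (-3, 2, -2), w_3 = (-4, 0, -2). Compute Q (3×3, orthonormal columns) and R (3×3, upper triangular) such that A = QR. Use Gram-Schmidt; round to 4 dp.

w_1 = (1, -1, 0); ‖w_1‖ = 1.4142, so e_1 = (0.7071, -0.7071, 0.0000).
e_1·w_2 = 0.7071·(-3) + (-0.7071)·2 + 0.0000·(-2) = -3.5355.
u_2 = w_2 + 3.5355·e_1 = (-0.5000, -0.5000, -2.0000).
‖u_2‖ = 2.1213, so e_2 = (-0.2357, -0.2357, -0.9428).
e_1·w_3 = 0.7071·(-4) + (-0.7071)·0 + 0.0000·(-2) = -2.8284; e_2·w_3 = (-0.2357)·(-4) + (-0.2357)·0 + (-0.9428)·(-2) = 2.8284.
u_3 = w_3 + 2.8284·e_1 − 2.8284·e_2 = (-1.3333, -1.3333, 0.6667).
‖u_3‖ = 2.0000, so e_3 = (-0.6667, -0.6667, 0.3333).

Q = [[0.7071, -0.2357, -0.6667], [-0.7071, -0.2357, -0.6667], [0.0000, -0.9428, 0.3333]], R = [[1.4142, -3.5355, -2.8284], [0.0000, 2.1213, 2.8284], [0.0000, 0.0000, 2.0000]]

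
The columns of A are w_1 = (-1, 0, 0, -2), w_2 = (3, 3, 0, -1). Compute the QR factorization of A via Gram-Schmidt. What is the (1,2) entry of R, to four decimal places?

r_{12} = -0.4472

w_1 = (-1, 0, 0, -2); ‖w_1‖ = 2.2361, so q_1 = (-0.4472, 0.0000, 0.0000, -0.8944).
r_{12} = q_1·w_2 = -0.4472.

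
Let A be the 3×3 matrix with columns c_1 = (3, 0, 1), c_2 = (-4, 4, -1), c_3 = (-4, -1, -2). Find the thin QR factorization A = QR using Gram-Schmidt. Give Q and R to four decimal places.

Q = [[0.9487, -0.0249, 0.3152], [0.0000, 0.9969, 0.0788], [0.3162, 0.0748, -0.9457]], R = [[3.1623, -4.1110, -4.4272], [0.0000, 4.0125, -1.0467], [0.0000, 0.0000, 0.5517]]

e_1 = c_1/‖c_1‖ = (3, 0, 1)/3.1623 = (0.9487, 0.0000, 0.3162).
r_{12} = e_1·c_2 = -4.1110.
u_2 = c_2 + 4.1110·e_1 = (-0.1000, 4.0000, 0.3000).
‖u_2‖ = 4.0125, so e_2 = (-0.0249, 0.9969, 0.0748).
r_{13} = e_1·c_3 = -4.4272; r_{23} = e_2·c_3 = -1.0467.
u_3 = c_3 + 4.4272·e_1 + 1.0467·e_2 = (0.1739, 0.0435, -0.5217).
‖u_3‖ = 0.5517, so e_3 = (0.3152, 0.0788, -0.9457).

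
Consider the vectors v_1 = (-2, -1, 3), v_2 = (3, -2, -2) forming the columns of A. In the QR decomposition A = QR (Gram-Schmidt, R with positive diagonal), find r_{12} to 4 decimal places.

v_1 = (-2, -1, 3); ‖v_1‖ = 3.7417, so e_1 = (-0.5345, -0.2673, 0.8018).
r_{12} = e_1·v_2 = -2.6726.

r_{12} = -2.6726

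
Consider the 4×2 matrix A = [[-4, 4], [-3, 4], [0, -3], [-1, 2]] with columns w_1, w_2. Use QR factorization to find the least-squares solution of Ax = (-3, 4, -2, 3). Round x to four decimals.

w_1 = (-4, -3, 0, -1); ‖w_1‖ = 5.0990, so q_1 = (-0.7845, -0.5883, 0.0000, -0.1961).
q_1·w_2 = (-0.7845)·4 + (-0.5883)·4 + 0.0000·(-3) + (-0.1961)·2 = -5.8835.
u_2 = w_2 + 5.8835·q_1 = (-0.6154, 0.5385, -3.0000, 0.8462).
‖u_2‖ = 3.2225, so q_2 = (-0.1910, 0.1671, -0.9309, 0.2626).
Qᵀb = (-0.5883, 3.8909).
Back-substitute: x_2 = 3.8909/3.2225 = 1.2074.
x_1 = (-0.5883 + 5.8835·1.2074)/5.0990 = 1.2778.

x = (1.2778, 1.2074)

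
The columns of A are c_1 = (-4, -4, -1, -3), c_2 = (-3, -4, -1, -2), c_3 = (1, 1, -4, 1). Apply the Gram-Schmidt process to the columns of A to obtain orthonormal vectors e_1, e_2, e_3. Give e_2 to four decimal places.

c_1 = (-4, -4, -1, -3); ‖c_1‖ = 6.4807, so e_1 = (-0.6172, -0.6172, -0.1543, -0.4629).
e_1·c_2 = (-0.6172)·(-3) + (-0.6172)·(-4) + (-0.1543)·(-1) + (-0.4629)·(-2) = 5.4006.
u_2 = c_2 − 5.4006·e_1 = (0.3333, -0.6667, -0.1667, 0.5000).
‖u_2‖ = 0.9129, so e_2 = (0.3651, -0.7303, -0.1826, 0.5477).

e_2 = (0.3651, -0.7303, -0.1826, 0.5477)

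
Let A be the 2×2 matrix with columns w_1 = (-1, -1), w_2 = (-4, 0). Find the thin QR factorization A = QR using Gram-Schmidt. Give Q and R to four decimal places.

q_1 = w_1/‖w_1‖ = (-1, -1)/1.4142 = (-0.7071, -0.7071).
r_{12} = q_1·w_2 = 2.8284.
u_2 = w_2 − 2.8284·q_1 = (-2.0000, 2.0000).
‖u_2‖ = 2.8284, so q_2 = (-0.7071, 0.7071).

Q = [[-0.7071, -0.7071], [-0.7071, 0.7071]], R = [[1.4142, 2.8284], [0.0000, 2.8284]]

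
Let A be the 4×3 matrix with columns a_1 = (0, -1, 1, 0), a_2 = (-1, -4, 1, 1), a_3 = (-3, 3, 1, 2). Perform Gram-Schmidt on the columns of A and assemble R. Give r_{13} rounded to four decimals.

a_1 = (0, -1, 1, 0); ‖a_1‖ = 1.4142, so e_1 = (0.0000, -0.7071, 0.7071, 0.0000).
r_{13} = e_1·a_3 = -1.4142.

r_{13} = -1.4142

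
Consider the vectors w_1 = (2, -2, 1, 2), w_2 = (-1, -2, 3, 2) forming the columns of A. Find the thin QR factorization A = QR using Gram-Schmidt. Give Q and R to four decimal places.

Q = [[0.5547, -0.6951], [-0.5547, -0.1794], [0.2774, 0.6727], [0.5547, 0.1794]], R = [[3.6056, 2.4962], [0.0000, 3.4306]]

q_1 = w_1/‖w_1‖ = (2, -2, 1, 2)/3.6056 = (0.5547, -0.5547, 0.2774, 0.5547).
r_{12} = q_1·w_2 = 2.4962.
u_2 = w_2 − 2.4962·q_1 = (-2.3846, -0.6154, 2.3077, 0.6154).
‖u_2‖ = 3.4306, so q_2 = (-0.6951, -0.1794, 0.6727, 0.1794).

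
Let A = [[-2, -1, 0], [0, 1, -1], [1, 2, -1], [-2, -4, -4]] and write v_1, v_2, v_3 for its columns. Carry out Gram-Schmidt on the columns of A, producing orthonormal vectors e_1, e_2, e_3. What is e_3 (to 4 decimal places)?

e_3 = (0.1672, -0.5016, -0.6804, -0.5074)

e_1 = v_1/‖v_1‖ = (-2, 0, 1, -2)/3.0000 = (-0.6667, 0.0000, 0.3333, -0.6667).
r_{12} = e_1·v_2 = 4.0000.
u_2 = v_2 − 4.0000·e_1 = (1.6667, 1.0000, 0.6667, -1.3333).
‖u_2‖ = 2.4495, so e_2 = (0.6804, 0.4082, 0.2722, -0.5443).
r_{13} = e_1·v_3 = 2.3333; r_{23} = e_2·v_3 = 1.4969.
u_3 = v_3 − 2.3333·e_1 − 1.4969·e_2 = (0.5370, -1.6111, -2.1852, -1.6296).
‖u_3‖ = 3.2117, so e_3 = (0.1672, -0.5016, -0.6804, -0.5074).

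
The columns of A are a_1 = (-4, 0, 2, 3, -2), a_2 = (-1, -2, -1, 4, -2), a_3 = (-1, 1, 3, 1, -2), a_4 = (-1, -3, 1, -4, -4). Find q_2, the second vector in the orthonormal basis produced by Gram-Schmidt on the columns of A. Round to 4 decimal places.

q_2 = (0.2938, -0.4972, -0.5198, 0.5876, -0.2260)

q_1 = a_1/‖a_1‖ = (-4, 0, 2, 3, -2)/5.7446 = (-0.6963, 0.0000, 0.3482, 0.5222, -0.3482).
r_{12} = q_1·a_2 = 3.1334.
u_2 = a_2 − 3.1334·q_1 = (1.1818, -2.0000, -2.0909, 2.3636, -0.9091).
‖u_2‖ = 4.0227, so q_2 = (0.2938, -0.4972, -0.5198, 0.5876, -0.2260).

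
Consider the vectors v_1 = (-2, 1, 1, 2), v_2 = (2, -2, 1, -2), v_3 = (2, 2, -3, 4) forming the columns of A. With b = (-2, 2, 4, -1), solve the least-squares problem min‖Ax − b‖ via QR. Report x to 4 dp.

x = (1.1041, 0.1606, -0.5317)

e_1 = v_1/‖v_1‖ = (-2, 1, 1, 2)/3.1623 = (-0.6325, 0.3162, 0.3162, 0.6325).
r_{12} = e_1·v_2 = -2.8460.
u_2 = v_2 + 2.8460·e_1 = (0.2000, -1.1000, 1.9000, -0.2000).
‖u_2‖ = 2.2136, so e_2 = (0.0904, -0.4969, 0.8583, -0.0904).
r_{13} = e_1·v_3 = 0.9487; r_{23} = e_2·v_3 = -3.7496.
u_3 = v_3 − 0.9487·e_1 + 3.7496·e_2 = (2.9388, -0.1633, -0.0816, 3.0612).
‖u_3‖ = 4.2474, so e_3 = (0.6919, -0.0384, -0.0192, 0.7207).
Qᵀb = (2.5298, 2.3491, -2.2583).
Back-substitute: x_3 = -2.2583/4.2474 = -0.5317.
x_2 = (2.3491 + 3.7496·(-0.5317))/2.2136 = 0.1606.
x_1 = (2.5298 + 2.8460·0.1606 − 0.9487·(-0.5317))/3.1623 = 1.1041.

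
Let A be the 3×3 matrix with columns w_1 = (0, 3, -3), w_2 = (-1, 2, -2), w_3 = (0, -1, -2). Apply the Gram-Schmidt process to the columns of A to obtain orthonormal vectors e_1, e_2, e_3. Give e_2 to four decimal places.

w_1 = (0, 3, -3); ‖w_1‖ = 4.2426, so e_1 = (0.0000, 0.7071, -0.7071).
e_1·w_2 = 0.0000·(-1) + 0.7071·2 + (-0.7071)·(-2) = 2.8284.
u_2 = w_2 − 2.8284·e_1 = (-1.0000, 0.0000, 0.0000).
‖u_2‖ = 1.0000, so e_2 = (-1.0000, 0.0000, 0.0000).

e_2 = (-1.0000, 0.0000, 0.0000)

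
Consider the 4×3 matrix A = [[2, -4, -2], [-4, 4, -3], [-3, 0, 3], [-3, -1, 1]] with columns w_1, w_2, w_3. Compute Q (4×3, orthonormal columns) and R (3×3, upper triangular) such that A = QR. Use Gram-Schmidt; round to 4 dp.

Q = [[0.3244, -0.6258, -0.6160], [-0.6489, 0.3869, -0.6278], [-0.4867, -0.3584, 0.4735], [-0.4867, -0.5746, -0.0471]], R = [[6.1644, -3.4066, -0.6489], [0.0000, 4.6254, -1.5589], [0.0000, 0.0000, 4.4887]]

e_1 = w_1/‖w_1‖ = (2, -4, -3, -3)/6.1644 = (0.3244, -0.6489, -0.4867, -0.4867).
r_{12} = e_1·w_2 = -3.4066.
u_2 = w_2 + 3.4066·e_1 = (-2.8947, 1.7895, -1.6579, -2.6579).
‖u_2‖ = 4.6254, so e_2 = (-0.6258, 0.3869, -0.3584, -0.5746).
r_{13} = e_1·w_3 = -0.6489; r_{23} = e_2·w_3 = -1.5589.
u_3 = w_3 + 0.6489·e_1 + 1.5589·e_2 = (-2.7651, -2.8180, 2.1255, -0.2116).
‖u_3‖ = 4.4887, so e_3 = (-0.6160, -0.6278, 0.4735, -0.0471).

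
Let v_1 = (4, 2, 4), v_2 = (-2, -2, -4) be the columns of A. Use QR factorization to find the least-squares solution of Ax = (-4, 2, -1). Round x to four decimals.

x = (-2.0000, -2.0000)

v_1 = (4, 2, 4); ‖v_1‖ = 6.0000, so q_1 = (0.6667, 0.3333, 0.6667).
q_1·v_2 = 0.6667·(-2) + 0.3333·(-2) + 0.6667·(-4) = -4.6667.
u_2 = v_2 + 4.6667·q_1 = (1.1111, -0.4444, -0.8889).
‖u_2‖ = 1.4907, so q_2 = (0.7454, -0.2981, -0.5963).
Qᵀb = (-2.6667, -2.9814).
Back-substitute: x_2 = -2.9814/1.4907 = -2.0000.
x_1 = (-2.6667 + 4.6667·(-2.0000))/6.0000 = -2.0000.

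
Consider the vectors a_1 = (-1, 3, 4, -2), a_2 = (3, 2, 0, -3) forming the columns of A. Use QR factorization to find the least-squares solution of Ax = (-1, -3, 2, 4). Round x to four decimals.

x = (0.0225, -0.9637)

a_1 = (-1, 3, 4, -2); ‖a_1‖ = 5.4772, so e_1 = (-0.1826, 0.5477, 0.7303, -0.3651).
e_1·a_2 = (-0.1826)·3 + 0.5477·2 + 0.7303·0 + (-0.3651)·(-3) = 1.6432.
u_2 = a_2 − 1.6432·e_1 = (3.3000, 1.1000, -1.2000, -2.4000).
‖u_2‖ = 4.3932, so e_2 = (0.7512, 0.2504, -0.2732, -0.5463).
Qᵀb = (-1.4606, -4.2338).
Back-substitute: x_2 = -4.2338/4.3932 = -0.9637.
x_1 = (-1.4606 − 1.6432·(-0.9637))/5.4772 = 0.0225.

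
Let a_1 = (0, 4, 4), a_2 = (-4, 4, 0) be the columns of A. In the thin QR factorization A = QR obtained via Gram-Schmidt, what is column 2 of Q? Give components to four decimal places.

a_1 = (0, 4, 4); ‖a_1‖ = 5.6569, so q_1 = (0.0000, 0.7071, 0.7071).
q_1·a_2 = 0.0000·(-4) + 0.7071·4 + 0.7071·0 = 2.8284.
u_2 = a_2 − 2.8284·q_1 = (-4.0000, 2.0000, -2.0000).
‖u_2‖ = 4.8990, so q_2 = (-0.8165, 0.4082, -0.4082).

q_2 = (-0.8165, 0.4082, -0.4082)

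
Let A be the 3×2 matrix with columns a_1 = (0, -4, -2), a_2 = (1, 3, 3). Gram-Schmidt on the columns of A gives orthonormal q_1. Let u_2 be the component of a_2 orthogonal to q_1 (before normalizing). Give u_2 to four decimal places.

a_1 = (0, -4, -2); ‖a_1‖ = 4.4721, so q_1 = (0.0000, -0.8944, -0.4472).
q_1·a_2 = 0.0000·1 + (-0.8944)·3 + (-0.4472)·3 = -4.0249.
u_2 = a_2 + 4.0249·q_1 = (1.0000, -0.6000, 1.2000).

u_2 = (1.0000, -0.6000, 1.2000)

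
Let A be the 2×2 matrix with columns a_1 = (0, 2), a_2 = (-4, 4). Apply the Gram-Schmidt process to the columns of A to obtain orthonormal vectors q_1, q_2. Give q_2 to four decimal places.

q_2 = (-1.0000, 0.0000)

a_1 = (0, 2); ‖a_1‖ = 2.0000, so q_1 = (0.0000, 1.0000).
q_1·a_2 = 0.0000·(-4) + 1.0000·4 = 4.0000.
u_2 = a_2 − 4.0000·q_1 = (-4.0000, 0.0000).
‖u_2‖ = 4.0000, so q_2 = (-1.0000, 0.0000).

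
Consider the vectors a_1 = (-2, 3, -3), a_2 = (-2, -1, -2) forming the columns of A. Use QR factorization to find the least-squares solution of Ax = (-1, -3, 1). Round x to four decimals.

x = (-0.7450, 0.9128)

e_1 = a_1/‖a_1‖ = (-2, 3, -3)/4.6904 = (-0.4264, 0.6396, -0.6396).
r_{12} = e_1·a_2 = 1.4924.
u_2 = a_2 − 1.4924·e_1 = (-1.3636, -1.9545, -1.0455).
‖u_2‖ = 2.6024, so e_2 = (-0.5240, -0.7510, -0.4017).
Qᵀb = (-2.1320, 2.3754).
Back-substitute: x_2 = 2.3754/2.6024 = 0.9128.
x_1 = (-2.1320 − 1.4924·0.9128)/4.6904 = -0.7450.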